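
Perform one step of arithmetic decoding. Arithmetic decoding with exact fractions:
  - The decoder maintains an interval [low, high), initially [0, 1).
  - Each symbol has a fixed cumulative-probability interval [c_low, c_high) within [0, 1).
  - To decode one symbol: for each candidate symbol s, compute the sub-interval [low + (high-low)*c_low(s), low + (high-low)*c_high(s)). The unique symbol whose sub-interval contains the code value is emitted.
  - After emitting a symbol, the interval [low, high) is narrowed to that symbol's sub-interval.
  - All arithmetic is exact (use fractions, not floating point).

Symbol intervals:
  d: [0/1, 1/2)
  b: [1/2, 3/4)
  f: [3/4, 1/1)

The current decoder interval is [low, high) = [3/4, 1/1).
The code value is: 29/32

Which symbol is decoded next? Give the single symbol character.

Interval width = high − low = 1/1 − 3/4 = 1/4
Scaled code = (code − low) / width = (29/32 − 3/4) / 1/4 = 5/8
  d: [0/1, 1/2) 
  b: [1/2, 3/4) ← scaled code falls here ✓
  f: [3/4, 1/1) 

Answer: b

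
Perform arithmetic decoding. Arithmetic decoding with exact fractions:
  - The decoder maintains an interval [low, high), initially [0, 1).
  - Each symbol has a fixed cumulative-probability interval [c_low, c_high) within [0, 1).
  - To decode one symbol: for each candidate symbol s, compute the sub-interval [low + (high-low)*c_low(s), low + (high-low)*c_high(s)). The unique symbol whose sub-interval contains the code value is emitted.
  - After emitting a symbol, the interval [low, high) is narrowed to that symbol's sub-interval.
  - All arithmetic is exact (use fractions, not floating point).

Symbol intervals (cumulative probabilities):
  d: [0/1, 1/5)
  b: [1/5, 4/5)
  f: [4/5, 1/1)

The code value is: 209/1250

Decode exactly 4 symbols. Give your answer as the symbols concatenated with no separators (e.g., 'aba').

Answer: dfdf

Derivation:
Step 1: interval [0/1, 1/1), width = 1/1 - 0/1 = 1/1
  'd': [0/1 + 1/1*0/1, 0/1 + 1/1*1/5) = [0/1, 1/5) <- contains code 209/1250
  'b': [0/1 + 1/1*1/5, 0/1 + 1/1*4/5) = [1/5, 4/5)
  'f': [0/1 + 1/1*4/5, 0/1 + 1/1*1/1) = [4/5, 1/1)
  emit 'd', narrow to [0/1, 1/5)
Step 2: interval [0/1, 1/5), width = 1/5 - 0/1 = 1/5
  'd': [0/1 + 1/5*0/1, 0/1 + 1/5*1/5) = [0/1, 1/25)
  'b': [0/1 + 1/5*1/5, 0/1 + 1/5*4/5) = [1/25, 4/25)
  'f': [0/1 + 1/5*4/5, 0/1 + 1/5*1/1) = [4/25, 1/5) <- contains code 209/1250
  emit 'f', narrow to [4/25, 1/5)
Step 3: interval [4/25, 1/5), width = 1/5 - 4/25 = 1/25
  'd': [4/25 + 1/25*0/1, 4/25 + 1/25*1/5) = [4/25, 21/125) <- contains code 209/1250
  'b': [4/25 + 1/25*1/5, 4/25 + 1/25*4/5) = [21/125, 24/125)
  'f': [4/25 + 1/25*4/5, 4/25 + 1/25*1/1) = [24/125, 1/5)
  emit 'd', narrow to [4/25, 21/125)
Step 4: interval [4/25, 21/125), width = 21/125 - 4/25 = 1/125
  'd': [4/25 + 1/125*0/1, 4/25 + 1/125*1/5) = [4/25, 101/625)
  'b': [4/25 + 1/125*1/5, 4/25 + 1/125*4/5) = [101/625, 104/625)
  'f': [4/25 + 1/125*4/5, 4/25 + 1/125*1/1) = [104/625, 21/125) <- contains code 209/1250
  emit 'f', narrow to [104/625, 21/125)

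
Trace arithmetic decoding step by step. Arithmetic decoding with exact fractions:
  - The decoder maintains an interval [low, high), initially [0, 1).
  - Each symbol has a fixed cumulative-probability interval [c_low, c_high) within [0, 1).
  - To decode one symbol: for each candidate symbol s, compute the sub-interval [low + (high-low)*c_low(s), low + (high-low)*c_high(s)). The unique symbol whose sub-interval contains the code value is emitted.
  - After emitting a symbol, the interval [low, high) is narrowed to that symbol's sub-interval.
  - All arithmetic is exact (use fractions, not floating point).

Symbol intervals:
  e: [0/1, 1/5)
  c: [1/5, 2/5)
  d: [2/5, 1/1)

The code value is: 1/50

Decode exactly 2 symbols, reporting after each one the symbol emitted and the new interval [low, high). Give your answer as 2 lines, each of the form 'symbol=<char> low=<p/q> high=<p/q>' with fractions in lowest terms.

Step 1: interval [0/1, 1/1), width = 1/1 - 0/1 = 1/1
  'e': [0/1 + 1/1*0/1, 0/1 + 1/1*1/5) = [0/1, 1/5) <- contains code 1/50
  'c': [0/1 + 1/1*1/5, 0/1 + 1/1*2/5) = [1/5, 2/5)
  'd': [0/1 + 1/1*2/5, 0/1 + 1/1*1/1) = [2/5, 1/1)
  emit 'e', narrow to [0/1, 1/5)
Step 2: interval [0/1, 1/5), width = 1/5 - 0/1 = 1/5
  'e': [0/1 + 1/5*0/1, 0/1 + 1/5*1/5) = [0/1, 1/25) <- contains code 1/50
  'c': [0/1 + 1/5*1/5, 0/1 + 1/5*2/5) = [1/25, 2/25)
  'd': [0/1 + 1/5*2/5, 0/1 + 1/5*1/1) = [2/25, 1/5)
  emit 'e', narrow to [0/1, 1/25)

Answer: symbol=e low=0/1 high=1/5
symbol=e low=0/1 high=1/25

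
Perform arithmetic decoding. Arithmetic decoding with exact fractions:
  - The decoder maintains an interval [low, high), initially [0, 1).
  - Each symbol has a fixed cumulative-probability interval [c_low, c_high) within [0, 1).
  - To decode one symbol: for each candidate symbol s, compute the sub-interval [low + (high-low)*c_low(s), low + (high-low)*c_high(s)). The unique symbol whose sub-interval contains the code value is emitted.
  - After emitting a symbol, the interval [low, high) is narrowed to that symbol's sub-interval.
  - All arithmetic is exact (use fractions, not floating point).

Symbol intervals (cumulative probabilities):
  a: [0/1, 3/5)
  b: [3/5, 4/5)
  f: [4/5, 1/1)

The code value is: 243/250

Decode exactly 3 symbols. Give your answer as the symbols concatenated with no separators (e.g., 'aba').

Step 1: interval [0/1, 1/1), width = 1/1 - 0/1 = 1/1
  'a': [0/1 + 1/1*0/1, 0/1 + 1/1*3/5) = [0/1, 3/5)
  'b': [0/1 + 1/1*3/5, 0/1 + 1/1*4/5) = [3/5, 4/5)
  'f': [0/1 + 1/1*4/5, 0/1 + 1/1*1/1) = [4/5, 1/1) <- contains code 243/250
  emit 'f', narrow to [4/5, 1/1)
Step 2: interval [4/5, 1/1), width = 1/1 - 4/5 = 1/5
  'a': [4/5 + 1/5*0/1, 4/5 + 1/5*3/5) = [4/5, 23/25)
  'b': [4/5 + 1/5*3/5, 4/5 + 1/5*4/5) = [23/25, 24/25)
  'f': [4/5 + 1/5*4/5, 4/5 + 1/5*1/1) = [24/25, 1/1) <- contains code 243/250
  emit 'f', narrow to [24/25, 1/1)
Step 3: interval [24/25, 1/1), width = 1/1 - 24/25 = 1/25
  'a': [24/25 + 1/25*0/1, 24/25 + 1/25*3/5) = [24/25, 123/125) <- contains code 243/250
  'b': [24/25 + 1/25*3/5, 24/25 + 1/25*4/5) = [123/125, 124/125)
  'f': [24/25 + 1/25*4/5, 24/25 + 1/25*1/1) = [124/125, 1/1)
  emit 'a', narrow to [24/25, 123/125)

Answer: ffa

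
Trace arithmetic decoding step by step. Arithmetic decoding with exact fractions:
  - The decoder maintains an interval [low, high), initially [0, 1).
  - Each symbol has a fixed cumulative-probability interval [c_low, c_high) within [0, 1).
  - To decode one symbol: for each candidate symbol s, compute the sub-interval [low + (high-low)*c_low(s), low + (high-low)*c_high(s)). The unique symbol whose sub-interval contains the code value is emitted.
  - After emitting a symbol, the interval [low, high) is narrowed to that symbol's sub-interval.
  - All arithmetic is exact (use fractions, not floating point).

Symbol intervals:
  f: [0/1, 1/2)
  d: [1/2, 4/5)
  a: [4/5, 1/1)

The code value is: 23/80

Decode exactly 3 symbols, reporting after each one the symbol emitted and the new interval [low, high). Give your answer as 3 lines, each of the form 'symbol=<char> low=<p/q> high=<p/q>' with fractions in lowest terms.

Step 1: interval [0/1, 1/1), width = 1/1 - 0/1 = 1/1
  'f': [0/1 + 1/1*0/1, 0/1 + 1/1*1/2) = [0/1, 1/2) <- contains code 23/80
  'd': [0/1 + 1/1*1/2, 0/1 + 1/1*4/5) = [1/2, 4/5)
  'a': [0/1 + 1/1*4/5, 0/1 + 1/1*1/1) = [4/5, 1/1)
  emit 'f', narrow to [0/1, 1/2)
Step 2: interval [0/1, 1/2), width = 1/2 - 0/1 = 1/2
  'f': [0/1 + 1/2*0/1, 0/1 + 1/2*1/2) = [0/1, 1/4)
  'd': [0/1 + 1/2*1/2, 0/1 + 1/2*4/5) = [1/4, 2/5) <- contains code 23/80
  'a': [0/1 + 1/2*4/5, 0/1 + 1/2*1/1) = [2/5, 1/2)
  emit 'd', narrow to [1/4, 2/5)
Step 3: interval [1/4, 2/5), width = 2/5 - 1/4 = 3/20
  'f': [1/4 + 3/20*0/1, 1/4 + 3/20*1/2) = [1/4, 13/40) <- contains code 23/80
  'd': [1/4 + 3/20*1/2, 1/4 + 3/20*4/5) = [13/40, 37/100)
  'a': [1/4 + 3/20*4/5, 1/4 + 3/20*1/1) = [37/100, 2/5)
  emit 'f', narrow to [1/4, 13/40)

Answer: symbol=f low=0/1 high=1/2
symbol=d low=1/4 high=2/5
symbol=f low=1/4 high=13/40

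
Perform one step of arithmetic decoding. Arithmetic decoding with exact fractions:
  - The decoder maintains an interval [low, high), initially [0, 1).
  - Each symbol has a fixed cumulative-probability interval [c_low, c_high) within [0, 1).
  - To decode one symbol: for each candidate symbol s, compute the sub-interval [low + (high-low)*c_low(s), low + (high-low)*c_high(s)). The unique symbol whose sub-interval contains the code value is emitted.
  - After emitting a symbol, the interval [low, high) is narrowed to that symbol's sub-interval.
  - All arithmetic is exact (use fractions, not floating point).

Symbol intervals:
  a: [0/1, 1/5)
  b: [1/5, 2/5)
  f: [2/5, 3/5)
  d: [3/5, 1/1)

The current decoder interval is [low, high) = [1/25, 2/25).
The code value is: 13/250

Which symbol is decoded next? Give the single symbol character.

Interval width = high − low = 2/25 − 1/25 = 1/25
Scaled code = (code − low) / width = (13/250 − 1/25) / 1/25 = 3/10
  a: [0/1, 1/5) 
  b: [1/5, 2/5) ← scaled code falls here ✓
  f: [2/5, 3/5) 
  d: [3/5, 1/1) 

Answer: b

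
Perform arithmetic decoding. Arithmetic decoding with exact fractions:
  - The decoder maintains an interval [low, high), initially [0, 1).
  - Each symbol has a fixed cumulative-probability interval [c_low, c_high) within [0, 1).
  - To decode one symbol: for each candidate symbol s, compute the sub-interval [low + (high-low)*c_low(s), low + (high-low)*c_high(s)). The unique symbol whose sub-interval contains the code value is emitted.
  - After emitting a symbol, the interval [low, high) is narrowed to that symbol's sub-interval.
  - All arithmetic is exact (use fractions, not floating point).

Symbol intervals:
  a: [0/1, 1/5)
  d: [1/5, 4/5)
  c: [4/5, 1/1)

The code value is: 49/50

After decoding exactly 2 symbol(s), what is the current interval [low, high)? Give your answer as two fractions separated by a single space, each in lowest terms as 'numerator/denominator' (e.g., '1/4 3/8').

Step 1: interval [0/1, 1/1), width = 1/1 - 0/1 = 1/1
  'a': [0/1 + 1/1*0/1, 0/1 + 1/1*1/5) = [0/1, 1/5)
  'd': [0/1 + 1/1*1/5, 0/1 + 1/1*4/5) = [1/5, 4/5)
  'c': [0/1 + 1/1*4/5, 0/1 + 1/1*1/1) = [4/5, 1/1) <- contains code 49/50
  emit 'c', narrow to [4/5, 1/1)
Step 2: interval [4/5, 1/1), width = 1/1 - 4/5 = 1/5
  'a': [4/5 + 1/5*0/1, 4/5 + 1/5*1/5) = [4/5, 21/25)
  'd': [4/5 + 1/5*1/5, 4/5 + 1/5*4/5) = [21/25, 24/25)
  'c': [4/5 + 1/5*4/5, 4/5 + 1/5*1/1) = [24/25, 1/1) <- contains code 49/50
  emit 'c', narrow to [24/25, 1/1)

Answer: 24/25 1/1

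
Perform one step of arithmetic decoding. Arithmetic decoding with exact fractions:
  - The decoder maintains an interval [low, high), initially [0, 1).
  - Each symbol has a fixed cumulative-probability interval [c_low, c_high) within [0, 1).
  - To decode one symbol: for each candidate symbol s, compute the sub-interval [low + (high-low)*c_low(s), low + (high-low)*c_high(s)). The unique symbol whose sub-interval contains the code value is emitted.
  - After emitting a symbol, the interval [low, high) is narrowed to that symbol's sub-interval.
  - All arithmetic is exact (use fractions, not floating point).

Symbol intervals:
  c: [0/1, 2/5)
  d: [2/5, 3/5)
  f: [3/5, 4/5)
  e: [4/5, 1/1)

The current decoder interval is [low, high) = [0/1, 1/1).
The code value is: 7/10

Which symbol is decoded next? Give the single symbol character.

Interval width = high − low = 1/1 − 0/1 = 1/1
Scaled code = (code − low) / width = (7/10 − 0/1) / 1/1 = 7/10
  c: [0/1, 2/5) 
  d: [2/5, 3/5) 
  f: [3/5, 4/5) ← scaled code falls here ✓
  e: [4/5, 1/1) 

Answer: f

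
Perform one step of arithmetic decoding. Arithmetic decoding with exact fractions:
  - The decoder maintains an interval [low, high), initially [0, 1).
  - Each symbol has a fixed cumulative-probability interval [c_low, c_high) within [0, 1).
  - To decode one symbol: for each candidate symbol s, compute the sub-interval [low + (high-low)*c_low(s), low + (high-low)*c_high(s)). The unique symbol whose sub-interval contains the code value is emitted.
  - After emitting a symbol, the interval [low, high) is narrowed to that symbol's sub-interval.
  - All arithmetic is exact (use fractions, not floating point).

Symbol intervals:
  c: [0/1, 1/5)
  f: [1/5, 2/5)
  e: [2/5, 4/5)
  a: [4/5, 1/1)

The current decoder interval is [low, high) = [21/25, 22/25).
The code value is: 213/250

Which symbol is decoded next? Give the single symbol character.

Interval width = high − low = 22/25 − 21/25 = 1/25
Scaled code = (code − low) / width = (213/250 − 21/25) / 1/25 = 3/10
  c: [0/1, 1/5) 
  f: [1/5, 2/5) ← scaled code falls here ✓
  e: [2/5, 4/5) 
  a: [4/5, 1/1) 

Answer: f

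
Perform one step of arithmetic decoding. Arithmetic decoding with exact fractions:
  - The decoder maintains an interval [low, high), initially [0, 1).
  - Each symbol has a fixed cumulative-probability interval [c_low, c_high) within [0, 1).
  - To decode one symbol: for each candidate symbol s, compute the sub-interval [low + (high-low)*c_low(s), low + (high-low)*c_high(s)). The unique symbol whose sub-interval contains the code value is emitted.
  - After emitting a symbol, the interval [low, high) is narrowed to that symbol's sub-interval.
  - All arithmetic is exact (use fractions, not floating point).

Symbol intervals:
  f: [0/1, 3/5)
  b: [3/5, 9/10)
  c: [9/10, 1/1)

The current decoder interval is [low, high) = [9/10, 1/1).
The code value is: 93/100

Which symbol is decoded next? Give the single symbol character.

Interval width = high − low = 1/1 − 9/10 = 1/10
Scaled code = (code − low) / width = (93/100 − 9/10) / 1/10 = 3/10
  f: [0/1, 3/5) ← scaled code falls here ✓
  b: [3/5, 9/10) 
  c: [9/10, 1/1) 

Answer: f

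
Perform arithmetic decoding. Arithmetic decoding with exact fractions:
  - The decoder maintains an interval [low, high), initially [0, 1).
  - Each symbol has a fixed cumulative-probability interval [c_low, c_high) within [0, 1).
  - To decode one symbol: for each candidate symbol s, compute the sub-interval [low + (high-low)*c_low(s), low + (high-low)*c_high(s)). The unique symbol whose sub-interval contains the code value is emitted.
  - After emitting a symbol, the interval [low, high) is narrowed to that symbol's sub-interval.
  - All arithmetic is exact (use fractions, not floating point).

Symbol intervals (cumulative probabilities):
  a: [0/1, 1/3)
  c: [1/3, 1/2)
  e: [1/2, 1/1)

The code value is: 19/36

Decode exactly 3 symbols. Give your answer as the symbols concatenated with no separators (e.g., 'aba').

Answer: eaa

Derivation:
Step 1: interval [0/1, 1/1), width = 1/1 - 0/1 = 1/1
  'a': [0/1 + 1/1*0/1, 0/1 + 1/1*1/3) = [0/1, 1/3)
  'c': [0/1 + 1/1*1/3, 0/1 + 1/1*1/2) = [1/3, 1/2)
  'e': [0/1 + 1/1*1/2, 0/1 + 1/1*1/1) = [1/2, 1/1) <- contains code 19/36
  emit 'e', narrow to [1/2, 1/1)
Step 2: interval [1/2, 1/1), width = 1/1 - 1/2 = 1/2
  'a': [1/2 + 1/2*0/1, 1/2 + 1/2*1/3) = [1/2, 2/3) <- contains code 19/36
  'c': [1/2 + 1/2*1/3, 1/2 + 1/2*1/2) = [2/3, 3/4)
  'e': [1/2 + 1/2*1/2, 1/2 + 1/2*1/1) = [3/4, 1/1)
  emit 'a', narrow to [1/2, 2/3)
Step 3: interval [1/2, 2/3), width = 2/3 - 1/2 = 1/6
  'a': [1/2 + 1/6*0/1, 1/2 + 1/6*1/3) = [1/2, 5/9) <- contains code 19/36
  'c': [1/2 + 1/6*1/3, 1/2 + 1/6*1/2) = [5/9, 7/12)
  'e': [1/2 + 1/6*1/2, 1/2 + 1/6*1/1) = [7/12, 2/3)
  emit 'a', narrow to [1/2, 5/9)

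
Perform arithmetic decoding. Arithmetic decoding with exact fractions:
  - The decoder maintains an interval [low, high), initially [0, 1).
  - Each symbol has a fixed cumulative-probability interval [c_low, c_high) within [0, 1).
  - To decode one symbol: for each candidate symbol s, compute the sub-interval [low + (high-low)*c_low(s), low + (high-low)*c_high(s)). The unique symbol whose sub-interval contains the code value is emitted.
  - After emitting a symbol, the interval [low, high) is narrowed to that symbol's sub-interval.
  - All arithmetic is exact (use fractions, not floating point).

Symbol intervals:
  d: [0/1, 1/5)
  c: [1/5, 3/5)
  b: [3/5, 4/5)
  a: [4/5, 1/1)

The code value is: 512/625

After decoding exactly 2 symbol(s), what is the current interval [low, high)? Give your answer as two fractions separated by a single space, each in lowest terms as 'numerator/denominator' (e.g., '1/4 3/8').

Step 1: interval [0/1, 1/1), width = 1/1 - 0/1 = 1/1
  'd': [0/1 + 1/1*0/1, 0/1 + 1/1*1/5) = [0/1, 1/5)
  'c': [0/1 + 1/1*1/5, 0/1 + 1/1*3/5) = [1/5, 3/5)
  'b': [0/1 + 1/1*3/5, 0/1 + 1/1*4/5) = [3/5, 4/5)
  'a': [0/1 + 1/1*4/5, 0/1 + 1/1*1/1) = [4/5, 1/1) <- contains code 512/625
  emit 'a', narrow to [4/5, 1/1)
Step 2: interval [4/5, 1/1), width = 1/1 - 4/5 = 1/5
  'd': [4/5 + 1/5*0/1, 4/5 + 1/5*1/5) = [4/5, 21/25) <- contains code 512/625
  'c': [4/5 + 1/5*1/5, 4/5 + 1/5*3/5) = [21/25, 23/25)
  'b': [4/5 + 1/5*3/5, 4/5 + 1/5*4/5) = [23/25, 24/25)
  'a': [4/5 + 1/5*4/5, 4/5 + 1/5*1/1) = [24/25, 1/1)
  emit 'd', narrow to [4/5, 21/25)

Answer: 4/5 21/25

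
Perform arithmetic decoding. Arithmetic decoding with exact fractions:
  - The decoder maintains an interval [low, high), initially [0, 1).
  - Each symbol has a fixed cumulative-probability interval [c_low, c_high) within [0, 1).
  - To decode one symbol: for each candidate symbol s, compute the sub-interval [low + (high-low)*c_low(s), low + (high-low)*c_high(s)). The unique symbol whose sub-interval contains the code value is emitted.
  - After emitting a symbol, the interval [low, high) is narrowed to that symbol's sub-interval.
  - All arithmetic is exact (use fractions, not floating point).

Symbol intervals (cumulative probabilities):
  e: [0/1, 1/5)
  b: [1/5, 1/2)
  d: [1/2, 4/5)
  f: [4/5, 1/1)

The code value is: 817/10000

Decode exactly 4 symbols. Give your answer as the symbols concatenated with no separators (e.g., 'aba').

Step 1: interval [0/1, 1/1), width = 1/1 - 0/1 = 1/1
  'e': [0/1 + 1/1*0/1, 0/1 + 1/1*1/5) = [0/1, 1/5) <- contains code 817/10000
  'b': [0/1 + 1/1*1/5, 0/1 + 1/1*1/2) = [1/5, 1/2)
  'd': [0/1 + 1/1*1/2, 0/1 + 1/1*4/5) = [1/2, 4/5)
  'f': [0/1 + 1/1*4/5, 0/1 + 1/1*1/1) = [4/5, 1/1)
  emit 'e', narrow to [0/1, 1/5)
Step 2: interval [0/1, 1/5), width = 1/5 - 0/1 = 1/5
  'e': [0/1 + 1/5*0/1, 0/1 + 1/5*1/5) = [0/1, 1/25)
  'b': [0/1 + 1/5*1/5, 0/1 + 1/5*1/2) = [1/25, 1/10) <- contains code 817/10000
  'd': [0/1 + 1/5*1/2, 0/1 + 1/5*4/5) = [1/10, 4/25)
  'f': [0/1 + 1/5*4/5, 0/1 + 1/5*1/1) = [4/25, 1/5)
  emit 'b', narrow to [1/25, 1/10)
Step 3: interval [1/25, 1/10), width = 1/10 - 1/25 = 3/50
  'e': [1/25 + 3/50*0/1, 1/25 + 3/50*1/5) = [1/25, 13/250)
  'b': [1/25 + 3/50*1/5, 1/25 + 3/50*1/2) = [13/250, 7/100)
  'd': [1/25 + 3/50*1/2, 1/25 + 3/50*4/5) = [7/100, 11/125) <- contains code 817/10000
  'f': [1/25 + 3/50*4/5, 1/25 + 3/50*1/1) = [11/125, 1/10)
  emit 'd', narrow to [7/100, 11/125)
Step 4: interval [7/100, 11/125), width = 11/125 - 7/100 = 9/500
  'e': [7/100 + 9/500*0/1, 7/100 + 9/500*1/5) = [7/100, 46/625)
  'b': [7/100 + 9/500*1/5, 7/100 + 9/500*1/2) = [46/625, 79/1000)
  'd': [7/100 + 9/500*1/2, 7/100 + 9/500*4/5) = [79/1000, 211/2500) <- contains code 817/10000
  'f': [7/100 + 9/500*4/5, 7/100 + 9/500*1/1) = [211/2500, 11/125)
  emit 'd', narrow to [79/1000, 211/2500)

Answer: ebdd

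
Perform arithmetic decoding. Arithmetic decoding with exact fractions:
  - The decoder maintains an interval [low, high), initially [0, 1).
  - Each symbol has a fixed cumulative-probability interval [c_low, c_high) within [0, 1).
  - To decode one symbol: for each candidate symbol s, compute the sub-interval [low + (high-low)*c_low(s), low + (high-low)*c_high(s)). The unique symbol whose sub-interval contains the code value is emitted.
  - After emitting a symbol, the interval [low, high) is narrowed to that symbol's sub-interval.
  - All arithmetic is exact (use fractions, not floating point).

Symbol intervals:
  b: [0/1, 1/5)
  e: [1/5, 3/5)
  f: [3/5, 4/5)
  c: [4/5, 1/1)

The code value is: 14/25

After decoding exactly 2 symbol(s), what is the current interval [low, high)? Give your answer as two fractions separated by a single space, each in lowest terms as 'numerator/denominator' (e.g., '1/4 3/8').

Answer: 13/25 3/5

Derivation:
Step 1: interval [0/1, 1/1), width = 1/1 - 0/1 = 1/1
  'b': [0/1 + 1/1*0/1, 0/1 + 1/1*1/5) = [0/1, 1/5)
  'e': [0/1 + 1/1*1/5, 0/1 + 1/1*3/5) = [1/5, 3/5) <- contains code 14/25
  'f': [0/1 + 1/1*3/5, 0/1 + 1/1*4/5) = [3/5, 4/5)
  'c': [0/1 + 1/1*4/5, 0/1 + 1/1*1/1) = [4/5, 1/1)
  emit 'e', narrow to [1/5, 3/5)
Step 2: interval [1/5, 3/5), width = 3/5 - 1/5 = 2/5
  'b': [1/5 + 2/5*0/1, 1/5 + 2/5*1/5) = [1/5, 7/25)
  'e': [1/5 + 2/5*1/5, 1/5 + 2/5*3/5) = [7/25, 11/25)
  'f': [1/5 + 2/5*3/5, 1/5 + 2/5*4/5) = [11/25, 13/25)
  'c': [1/5 + 2/5*4/5, 1/5 + 2/5*1/1) = [13/25, 3/5) <- contains code 14/25
  emit 'c', narrow to [13/25, 3/5)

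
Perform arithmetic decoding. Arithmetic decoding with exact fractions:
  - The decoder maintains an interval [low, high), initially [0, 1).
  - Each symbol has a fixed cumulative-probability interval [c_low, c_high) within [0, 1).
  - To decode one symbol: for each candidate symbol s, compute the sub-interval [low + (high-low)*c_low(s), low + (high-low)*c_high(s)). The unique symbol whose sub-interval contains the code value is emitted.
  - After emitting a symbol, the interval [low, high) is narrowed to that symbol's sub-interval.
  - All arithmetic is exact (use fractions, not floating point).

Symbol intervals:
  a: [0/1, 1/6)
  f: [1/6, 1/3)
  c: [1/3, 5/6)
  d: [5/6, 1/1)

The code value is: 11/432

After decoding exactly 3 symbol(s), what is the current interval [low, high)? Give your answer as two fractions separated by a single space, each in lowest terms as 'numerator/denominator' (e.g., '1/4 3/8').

Step 1: interval [0/1, 1/1), width = 1/1 - 0/1 = 1/1
  'a': [0/1 + 1/1*0/1, 0/1 + 1/1*1/6) = [0/1, 1/6) <- contains code 11/432
  'f': [0/1 + 1/1*1/6, 0/1 + 1/1*1/3) = [1/6, 1/3)
  'c': [0/1 + 1/1*1/3, 0/1 + 1/1*5/6) = [1/3, 5/6)
  'd': [0/1 + 1/1*5/6, 0/1 + 1/1*1/1) = [5/6, 1/1)
  emit 'a', narrow to [0/1, 1/6)
Step 2: interval [0/1, 1/6), width = 1/6 - 0/1 = 1/6
  'a': [0/1 + 1/6*0/1, 0/1 + 1/6*1/6) = [0/1, 1/36) <- contains code 11/432
  'f': [0/1 + 1/6*1/6, 0/1 + 1/6*1/3) = [1/36, 1/18)
  'c': [0/1 + 1/6*1/3, 0/1 + 1/6*5/6) = [1/18, 5/36)
  'd': [0/1 + 1/6*5/6, 0/1 + 1/6*1/1) = [5/36, 1/6)
  emit 'a', narrow to [0/1, 1/36)
Step 3: interval [0/1, 1/36), width = 1/36 - 0/1 = 1/36
  'a': [0/1 + 1/36*0/1, 0/1 + 1/36*1/6) = [0/1, 1/216)
  'f': [0/1 + 1/36*1/6, 0/1 + 1/36*1/3) = [1/216, 1/108)
  'c': [0/1 + 1/36*1/3, 0/1 + 1/36*5/6) = [1/108, 5/216)
  'd': [0/1 + 1/36*5/6, 0/1 + 1/36*1/1) = [5/216, 1/36) <- contains code 11/432
  emit 'd', narrow to [5/216, 1/36)

Answer: 5/216 1/36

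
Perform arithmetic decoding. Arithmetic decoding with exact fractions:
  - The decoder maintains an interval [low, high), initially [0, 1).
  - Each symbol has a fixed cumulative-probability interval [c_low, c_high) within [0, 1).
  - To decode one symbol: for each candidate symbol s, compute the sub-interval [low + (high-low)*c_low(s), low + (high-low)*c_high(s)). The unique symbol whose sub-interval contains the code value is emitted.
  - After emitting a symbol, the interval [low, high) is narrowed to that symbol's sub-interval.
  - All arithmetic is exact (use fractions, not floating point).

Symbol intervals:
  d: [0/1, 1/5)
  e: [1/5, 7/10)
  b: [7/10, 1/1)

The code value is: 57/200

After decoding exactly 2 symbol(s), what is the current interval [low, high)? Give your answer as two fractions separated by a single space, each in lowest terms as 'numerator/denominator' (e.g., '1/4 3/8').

Step 1: interval [0/1, 1/1), width = 1/1 - 0/1 = 1/1
  'd': [0/1 + 1/1*0/1, 0/1 + 1/1*1/5) = [0/1, 1/5)
  'e': [0/1 + 1/1*1/5, 0/1 + 1/1*7/10) = [1/5, 7/10) <- contains code 57/200
  'b': [0/1 + 1/1*7/10, 0/1 + 1/1*1/1) = [7/10, 1/1)
  emit 'e', narrow to [1/5, 7/10)
Step 2: interval [1/5, 7/10), width = 7/10 - 1/5 = 1/2
  'd': [1/5 + 1/2*0/1, 1/5 + 1/2*1/5) = [1/5, 3/10) <- contains code 57/200
  'e': [1/5 + 1/2*1/5, 1/5 + 1/2*7/10) = [3/10, 11/20)
  'b': [1/5 + 1/2*7/10, 1/5 + 1/2*1/1) = [11/20, 7/10)
  emit 'd', narrow to [1/5, 3/10)

Answer: 1/5 3/10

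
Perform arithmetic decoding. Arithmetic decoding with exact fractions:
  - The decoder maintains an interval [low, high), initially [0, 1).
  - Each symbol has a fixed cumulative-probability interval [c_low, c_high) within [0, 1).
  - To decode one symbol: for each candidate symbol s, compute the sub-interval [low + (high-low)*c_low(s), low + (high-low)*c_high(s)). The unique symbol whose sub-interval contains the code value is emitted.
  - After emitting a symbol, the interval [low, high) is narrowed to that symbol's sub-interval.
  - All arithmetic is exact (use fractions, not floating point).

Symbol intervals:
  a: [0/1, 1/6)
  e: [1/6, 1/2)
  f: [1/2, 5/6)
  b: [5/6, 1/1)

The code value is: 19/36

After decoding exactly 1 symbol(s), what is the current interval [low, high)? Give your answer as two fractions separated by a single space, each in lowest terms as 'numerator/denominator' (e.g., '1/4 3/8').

Step 1: interval [0/1, 1/1), width = 1/1 - 0/1 = 1/1
  'a': [0/1 + 1/1*0/1, 0/1 + 1/1*1/6) = [0/1, 1/6)
  'e': [0/1 + 1/1*1/6, 0/1 + 1/1*1/2) = [1/6, 1/2)
  'f': [0/1 + 1/1*1/2, 0/1 + 1/1*5/6) = [1/2, 5/6) <- contains code 19/36
  'b': [0/1 + 1/1*5/6, 0/1 + 1/1*1/1) = [5/6, 1/1)
  emit 'f', narrow to [1/2, 5/6)

Answer: 1/2 5/6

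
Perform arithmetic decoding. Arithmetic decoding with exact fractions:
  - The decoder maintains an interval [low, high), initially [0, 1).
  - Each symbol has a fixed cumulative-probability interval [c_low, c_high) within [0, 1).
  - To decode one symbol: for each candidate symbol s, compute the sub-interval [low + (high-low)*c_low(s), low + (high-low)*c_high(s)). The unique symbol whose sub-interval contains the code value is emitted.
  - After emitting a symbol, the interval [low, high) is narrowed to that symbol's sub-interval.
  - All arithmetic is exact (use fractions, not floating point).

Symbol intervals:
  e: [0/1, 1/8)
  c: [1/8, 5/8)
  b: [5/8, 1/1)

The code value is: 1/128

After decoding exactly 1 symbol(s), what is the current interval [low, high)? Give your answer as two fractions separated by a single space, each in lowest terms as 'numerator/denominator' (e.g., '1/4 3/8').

Step 1: interval [0/1, 1/1), width = 1/1 - 0/1 = 1/1
  'e': [0/1 + 1/1*0/1, 0/1 + 1/1*1/8) = [0/1, 1/8) <- contains code 1/128
  'c': [0/1 + 1/1*1/8, 0/1 + 1/1*5/8) = [1/8, 5/8)
  'b': [0/1 + 1/1*5/8, 0/1 + 1/1*1/1) = [5/8, 1/1)
  emit 'e', narrow to [0/1, 1/8)

Answer: 0/1 1/8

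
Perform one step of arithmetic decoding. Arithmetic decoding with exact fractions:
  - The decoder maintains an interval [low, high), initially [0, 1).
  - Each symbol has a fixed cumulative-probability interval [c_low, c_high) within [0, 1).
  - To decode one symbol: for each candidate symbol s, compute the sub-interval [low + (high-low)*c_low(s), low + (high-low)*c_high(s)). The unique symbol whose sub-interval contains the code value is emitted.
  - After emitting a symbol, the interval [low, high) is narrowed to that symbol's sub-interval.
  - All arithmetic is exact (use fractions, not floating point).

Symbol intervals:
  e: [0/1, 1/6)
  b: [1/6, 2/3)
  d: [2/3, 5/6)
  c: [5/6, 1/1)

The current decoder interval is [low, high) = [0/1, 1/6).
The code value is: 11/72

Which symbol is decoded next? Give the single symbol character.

Interval width = high − low = 1/6 − 0/1 = 1/6
Scaled code = (code − low) / width = (11/72 − 0/1) / 1/6 = 11/12
  e: [0/1, 1/6) 
  b: [1/6, 2/3) 
  d: [2/3, 5/6) 
  c: [5/6, 1/1) ← scaled code falls here ✓

Answer: c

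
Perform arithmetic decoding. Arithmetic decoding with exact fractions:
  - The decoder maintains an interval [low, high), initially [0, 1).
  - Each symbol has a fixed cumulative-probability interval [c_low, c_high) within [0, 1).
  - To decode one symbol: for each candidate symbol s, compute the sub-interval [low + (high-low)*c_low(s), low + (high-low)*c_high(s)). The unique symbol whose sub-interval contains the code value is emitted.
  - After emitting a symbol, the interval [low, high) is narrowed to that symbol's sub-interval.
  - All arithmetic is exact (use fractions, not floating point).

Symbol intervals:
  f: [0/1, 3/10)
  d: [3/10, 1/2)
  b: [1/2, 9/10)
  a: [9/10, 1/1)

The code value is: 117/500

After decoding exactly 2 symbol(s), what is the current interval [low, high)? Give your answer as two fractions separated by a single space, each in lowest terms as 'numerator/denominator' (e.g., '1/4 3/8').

Step 1: interval [0/1, 1/1), width = 1/1 - 0/1 = 1/1
  'f': [0/1 + 1/1*0/1, 0/1 + 1/1*3/10) = [0/1, 3/10) <- contains code 117/500
  'd': [0/1 + 1/1*3/10, 0/1 + 1/1*1/2) = [3/10, 1/2)
  'b': [0/1 + 1/1*1/2, 0/1 + 1/1*9/10) = [1/2, 9/10)
  'a': [0/1 + 1/1*9/10, 0/1 + 1/1*1/1) = [9/10, 1/1)
  emit 'f', narrow to [0/1, 3/10)
Step 2: interval [0/1, 3/10), width = 3/10 - 0/1 = 3/10
  'f': [0/1 + 3/10*0/1, 0/1 + 3/10*3/10) = [0/1, 9/100)
  'd': [0/1 + 3/10*3/10, 0/1 + 3/10*1/2) = [9/100, 3/20)
  'b': [0/1 + 3/10*1/2, 0/1 + 3/10*9/10) = [3/20, 27/100) <- contains code 117/500
  'a': [0/1 + 3/10*9/10, 0/1 + 3/10*1/1) = [27/100, 3/10)
  emit 'b', narrow to [3/20, 27/100)

Answer: 3/20 27/100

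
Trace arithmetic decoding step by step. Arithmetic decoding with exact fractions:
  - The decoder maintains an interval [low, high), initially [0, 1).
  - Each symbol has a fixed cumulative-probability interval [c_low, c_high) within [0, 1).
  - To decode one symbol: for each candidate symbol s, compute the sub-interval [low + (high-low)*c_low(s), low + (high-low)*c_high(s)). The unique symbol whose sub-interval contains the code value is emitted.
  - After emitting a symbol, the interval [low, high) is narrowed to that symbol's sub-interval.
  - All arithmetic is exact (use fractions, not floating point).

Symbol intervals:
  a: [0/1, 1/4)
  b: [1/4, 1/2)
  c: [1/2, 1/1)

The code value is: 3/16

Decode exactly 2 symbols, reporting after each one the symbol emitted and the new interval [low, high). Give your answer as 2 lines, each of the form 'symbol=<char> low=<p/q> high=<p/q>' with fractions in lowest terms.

Step 1: interval [0/1, 1/1), width = 1/1 - 0/1 = 1/1
  'a': [0/1 + 1/1*0/1, 0/1 + 1/1*1/4) = [0/1, 1/4) <- contains code 3/16
  'b': [0/1 + 1/1*1/4, 0/1 + 1/1*1/2) = [1/4, 1/2)
  'c': [0/1 + 1/1*1/2, 0/1 + 1/1*1/1) = [1/2, 1/1)
  emit 'a', narrow to [0/1, 1/4)
Step 2: interval [0/1, 1/4), width = 1/4 - 0/1 = 1/4
  'a': [0/1 + 1/4*0/1, 0/1 + 1/4*1/4) = [0/1, 1/16)
  'b': [0/1 + 1/4*1/4, 0/1 + 1/4*1/2) = [1/16, 1/8)
  'c': [0/1 + 1/4*1/2, 0/1 + 1/4*1/1) = [1/8, 1/4) <- contains code 3/16
  emit 'c', narrow to [1/8, 1/4)

Answer: symbol=a low=0/1 high=1/4
symbol=c low=1/8 high=1/4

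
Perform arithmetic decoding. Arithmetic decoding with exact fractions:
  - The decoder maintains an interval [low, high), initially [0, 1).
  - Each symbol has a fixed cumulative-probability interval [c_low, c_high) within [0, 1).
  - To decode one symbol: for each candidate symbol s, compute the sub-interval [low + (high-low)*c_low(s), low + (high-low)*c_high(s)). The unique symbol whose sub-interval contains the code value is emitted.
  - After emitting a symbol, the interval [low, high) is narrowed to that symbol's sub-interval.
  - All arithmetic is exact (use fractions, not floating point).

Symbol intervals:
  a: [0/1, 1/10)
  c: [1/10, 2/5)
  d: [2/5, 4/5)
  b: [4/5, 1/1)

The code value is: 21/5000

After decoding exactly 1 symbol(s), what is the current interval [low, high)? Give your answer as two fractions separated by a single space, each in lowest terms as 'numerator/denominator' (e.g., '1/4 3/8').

Answer: 0/1 1/10

Derivation:
Step 1: interval [0/1, 1/1), width = 1/1 - 0/1 = 1/1
  'a': [0/1 + 1/1*0/1, 0/1 + 1/1*1/10) = [0/1, 1/10) <- contains code 21/5000
  'c': [0/1 + 1/1*1/10, 0/1 + 1/1*2/5) = [1/10, 2/5)
  'd': [0/1 + 1/1*2/5, 0/1 + 1/1*4/5) = [2/5, 4/5)
  'b': [0/1 + 1/1*4/5, 0/1 + 1/1*1/1) = [4/5, 1/1)
  emit 'a', narrow to [0/1, 1/10)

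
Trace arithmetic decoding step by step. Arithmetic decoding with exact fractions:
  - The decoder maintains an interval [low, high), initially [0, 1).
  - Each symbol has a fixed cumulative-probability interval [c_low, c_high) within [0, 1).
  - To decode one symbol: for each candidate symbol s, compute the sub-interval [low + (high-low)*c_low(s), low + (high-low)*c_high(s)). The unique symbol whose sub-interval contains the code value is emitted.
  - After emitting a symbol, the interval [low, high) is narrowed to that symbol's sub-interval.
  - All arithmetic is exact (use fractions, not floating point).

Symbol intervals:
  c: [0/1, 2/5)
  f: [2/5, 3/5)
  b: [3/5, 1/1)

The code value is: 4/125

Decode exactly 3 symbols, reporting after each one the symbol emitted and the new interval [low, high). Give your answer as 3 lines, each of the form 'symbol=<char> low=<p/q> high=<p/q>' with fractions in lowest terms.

Answer: symbol=c low=0/1 high=2/5
symbol=c low=0/1 high=4/25
symbol=c low=0/1 high=8/125

Derivation:
Step 1: interval [0/1, 1/1), width = 1/1 - 0/1 = 1/1
  'c': [0/1 + 1/1*0/1, 0/1 + 1/1*2/5) = [0/1, 2/5) <- contains code 4/125
  'f': [0/1 + 1/1*2/5, 0/1 + 1/1*3/5) = [2/5, 3/5)
  'b': [0/1 + 1/1*3/5, 0/1 + 1/1*1/1) = [3/5, 1/1)
  emit 'c', narrow to [0/1, 2/5)
Step 2: interval [0/1, 2/5), width = 2/5 - 0/1 = 2/5
  'c': [0/1 + 2/5*0/1, 0/1 + 2/5*2/5) = [0/1, 4/25) <- contains code 4/125
  'f': [0/1 + 2/5*2/5, 0/1 + 2/5*3/5) = [4/25, 6/25)
  'b': [0/1 + 2/5*3/5, 0/1 + 2/5*1/1) = [6/25, 2/5)
  emit 'c', narrow to [0/1, 4/25)
Step 3: interval [0/1, 4/25), width = 4/25 - 0/1 = 4/25
  'c': [0/1 + 4/25*0/1, 0/1 + 4/25*2/5) = [0/1, 8/125) <- contains code 4/125
  'f': [0/1 + 4/25*2/5, 0/1 + 4/25*3/5) = [8/125, 12/125)
  'b': [0/1 + 4/25*3/5, 0/1 + 4/25*1/1) = [12/125, 4/25)
  emit 'c', narrow to [0/1, 8/125)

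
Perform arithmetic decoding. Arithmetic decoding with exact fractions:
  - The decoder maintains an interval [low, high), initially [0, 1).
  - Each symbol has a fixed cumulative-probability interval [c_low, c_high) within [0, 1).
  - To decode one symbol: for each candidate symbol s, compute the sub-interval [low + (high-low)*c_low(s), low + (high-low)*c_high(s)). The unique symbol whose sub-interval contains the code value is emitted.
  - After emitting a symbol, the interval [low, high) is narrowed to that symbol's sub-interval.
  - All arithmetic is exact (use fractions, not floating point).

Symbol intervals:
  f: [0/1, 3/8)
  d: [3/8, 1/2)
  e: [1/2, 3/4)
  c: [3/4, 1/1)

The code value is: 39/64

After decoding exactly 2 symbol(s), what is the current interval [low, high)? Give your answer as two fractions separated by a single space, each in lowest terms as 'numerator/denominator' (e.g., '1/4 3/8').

Answer: 19/32 5/8

Derivation:
Step 1: interval [0/1, 1/1), width = 1/1 - 0/1 = 1/1
  'f': [0/1 + 1/1*0/1, 0/1 + 1/1*3/8) = [0/1, 3/8)
  'd': [0/1 + 1/1*3/8, 0/1 + 1/1*1/2) = [3/8, 1/2)
  'e': [0/1 + 1/1*1/2, 0/1 + 1/1*3/4) = [1/2, 3/4) <- contains code 39/64
  'c': [0/1 + 1/1*3/4, 0/1 + 1/1*1/1) = [3/4, 1/1)
  emit 'e', narrow to [1/2, 3/4)
Step 2: interval [1/2, 3/4), width = 3/4 - 1/2 = 1/4
  'f': [1/2 + 1/4*0/1, 1/2 + 1/4*3/8) = [1/2, 19/32)
  'd': [1/2 + 1/4*3/8, 1/2 + 1/4*1/2) = [19/32, 5/8) <- contains code 39/64
  'e': [1/2 + 1/4*1/2, 1/2 + 1/4*3/4) = [5/8, 11/16)
  'c': [1/2 + 1/4*3/4, 1/2 + 1/4*1/1) = [11/16, 3/4)
  emit 'd', narrow to [19/32, 5/8)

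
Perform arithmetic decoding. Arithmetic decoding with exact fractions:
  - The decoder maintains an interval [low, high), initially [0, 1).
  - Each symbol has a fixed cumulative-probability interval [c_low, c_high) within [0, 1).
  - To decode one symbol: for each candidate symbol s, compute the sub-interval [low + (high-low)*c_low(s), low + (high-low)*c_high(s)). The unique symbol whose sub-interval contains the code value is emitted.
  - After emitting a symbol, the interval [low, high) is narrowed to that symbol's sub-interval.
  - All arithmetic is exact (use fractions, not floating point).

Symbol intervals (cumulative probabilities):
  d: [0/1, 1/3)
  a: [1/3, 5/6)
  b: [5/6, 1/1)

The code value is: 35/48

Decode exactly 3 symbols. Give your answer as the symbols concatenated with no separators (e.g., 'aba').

Answer: aab

Derivation:
Step 1: interval [0/1, 1/1), width = 1/1 - 0/1 = 1/1
  'd': [0/1 + 1/1*0/1, 0/1 + 1/1*1/3) = [0/1, 1/3)
  'a': [0/1 + 1/1*1/3, 0/1 + 1/1*5/6) = [1/3, 5/6) <- contains code 35/48
  'b': [0/1 + 1/1*5/6, 0/1 + 1/1*1/1) = [5/6, 1/1)
  emit 'a', narrow to [1/3, 5/6)
Step 2: interval [1/3, 5/6), width = 5/6 - 1/3 = 1/2
  'd': [1/3 + 1/2*0/1, 1/3 + 1/2*1/3) = [1/3, 1/2)
  'a': [1/3 + 1/2*1/3, 1/3 + 1/2*5/6) = [1/2, 3/4) <- contains code 35/48
  'b': [1/3 + 1/2*5/6, 1/3 + 1/2*1/1) = [3/4, 5/6)
  emit 'a', narrow to [1/2, 3/4)
Step 3: interval [1/2, 3/4), width = 3/4 - 1/2 = 1/4
  'd': [1/2 + 1/4*0/1, 1/2 + 1/4*1/3) = [1/2, 7/12)
  'a': [1/2 + 1/4*1/3, 1/2 + 1/4*5/6) = [7/12, 17/24)
  'b': [1/2 + 1/4*5/6, 1/2 + 1/4*1/1) = [17/24, 3/4) <- contains code 35/48
  emit 'b', narrow to [17/24, 3/4)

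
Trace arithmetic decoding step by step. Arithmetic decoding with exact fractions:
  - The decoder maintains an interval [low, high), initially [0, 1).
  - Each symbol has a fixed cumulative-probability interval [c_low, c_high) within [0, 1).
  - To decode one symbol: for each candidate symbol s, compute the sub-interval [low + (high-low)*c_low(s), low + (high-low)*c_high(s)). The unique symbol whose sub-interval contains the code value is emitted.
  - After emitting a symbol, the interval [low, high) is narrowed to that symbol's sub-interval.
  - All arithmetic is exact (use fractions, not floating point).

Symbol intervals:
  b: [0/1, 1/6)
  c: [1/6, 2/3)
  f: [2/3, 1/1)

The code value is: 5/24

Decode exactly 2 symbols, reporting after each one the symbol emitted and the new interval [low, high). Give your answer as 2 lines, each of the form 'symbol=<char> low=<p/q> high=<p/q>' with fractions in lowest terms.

Answer: symbol=c low=1/6 high=2/3
symbol=b low=1/6 high=1/4

Derivation:
Step 1: interval [0/1, 1/1), width = 1/1 - 0/1 = 1/1
  'b': [0/1 + 1/1*0/1, 0/1 + 1/1*1/6) = [0/1, 1/6)
  'c': [0/1 + 1/1*1/6, 0/1 + 1/1*2/3) = [1/6, 2/3) <- contains code 5/24
  'f': [0/1 + 1/1*2/3, 0/1 + 1/1*1/1) = [2/3, 1/1)
  emit 'c', narrow to [1/6, 2/3)
Step 2: interval [1/6, 2/3), width = 2/3 - 1/6 = 1/2
  'b': [1/6 + 1/2*0/1, 1/6 + 1/2*1/6) = [1/6, 1/4) <- contains code 5/24
  'c': [1/6 + 1/2*1/6, 1/6 + 1/2*2/3) = [1/4, 1/2)
  'f': [1/6 + 1/2*2/3, 1/6 + 1/2*1/1) = [1/2, 2/3)
  emit 'b', narrow to [1/6, 1/4)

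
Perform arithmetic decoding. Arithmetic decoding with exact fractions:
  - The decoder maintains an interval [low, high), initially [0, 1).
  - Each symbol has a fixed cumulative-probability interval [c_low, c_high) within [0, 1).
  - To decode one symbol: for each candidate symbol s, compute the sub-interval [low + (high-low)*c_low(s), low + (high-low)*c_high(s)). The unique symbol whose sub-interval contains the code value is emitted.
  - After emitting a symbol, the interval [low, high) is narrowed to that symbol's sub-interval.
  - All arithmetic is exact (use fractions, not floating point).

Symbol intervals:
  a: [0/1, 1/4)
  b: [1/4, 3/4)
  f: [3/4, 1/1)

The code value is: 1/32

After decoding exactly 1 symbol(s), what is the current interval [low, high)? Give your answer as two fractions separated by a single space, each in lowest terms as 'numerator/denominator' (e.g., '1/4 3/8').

Step 1: interval [0/1, 1/1), width = 1/1 - 0/1 = 1/1
  'a': [0/1 + 1/1*0/1, 0/1 + 1/1*1/4) = [0/1, 1/4) <- contains code 1/32
  'b': [0/1 + 1/1*1/4, 0/1 + 1/1*3/4) = [1/4, 3/4)
  'f': [0/1 + 1/1*3/4, 0/1 + 1/1*1/1) = [3/4, 1/1)
  emit 'a', narrow to [0/1, 1/4)

Answer: 0/1 1/4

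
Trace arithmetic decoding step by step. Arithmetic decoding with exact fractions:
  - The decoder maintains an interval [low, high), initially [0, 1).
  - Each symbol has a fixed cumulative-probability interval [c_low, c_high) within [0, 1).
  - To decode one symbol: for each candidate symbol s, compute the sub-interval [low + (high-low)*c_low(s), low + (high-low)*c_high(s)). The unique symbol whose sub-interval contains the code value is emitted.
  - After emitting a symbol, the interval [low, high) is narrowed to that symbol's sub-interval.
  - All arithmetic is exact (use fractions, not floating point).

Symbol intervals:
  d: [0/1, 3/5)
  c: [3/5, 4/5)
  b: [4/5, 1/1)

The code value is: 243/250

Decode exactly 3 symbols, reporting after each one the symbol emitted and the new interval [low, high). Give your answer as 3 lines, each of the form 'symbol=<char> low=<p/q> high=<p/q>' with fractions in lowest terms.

Answer: symbol=b low=4/5 high=1/1
symbol=b low=24/25 high=1/1
symbol=d low=24/25 high=123/125

Derivation:
Step 1: interval [0/1, 1/1), width = 1/1 - 0/1 = 1/1
  'd': [0/1 + 1/1*0/1, 0/1 + 1/1*3/5) = [0/1, 3/5)
  'c': [0/1 + 1/1*3/5, 0/1 + 1/1*4/5) = [3/5, 4/5)
  'b': [0/1 + 1/1*4/5, 0/1 + 1/1*1/1) = [4/5, 1/1) <- contains code 243/250
  emit 'b', narrow to [4/5, 1/1)
Step 2: interval [4/5, 1/1), width = 1/1 - 4/5 = 1/5
  'd': [4/5 + 1/5*0/1, 4/5 + 1/5*3/5) = [4/5, 23/25)
  'c': [4/5 + 1/5*3/5, 4/5 + 1/5*4/5) = [23/25, 24/25)
  'b': [4/5 + 1/5*4/5, 4/5 + 1/5*1/1) = [24/25, 1/1) <- contains code 243/250
  emit 'b', narrow to [24/25, 1/1)
Step 3: interval [24/25, 1/1), width = 1/1 - 24/25 = 1/25
  'd': [24/25 + 1/25*0/1, 24/25 + 1/25*3/5) = [24/25, 123/125) <- contains code 243/250
  'c': [24/25 + 1/25*3/5, 24/25 + 1/25*4/5) = [123/125, 124/125)
  'b': [24/25 + 1/25*4/5, 24/25 + 1/25*1/1) = [124/125, 1/1)
  emit 'd', narrow to [24/25, 123/125)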